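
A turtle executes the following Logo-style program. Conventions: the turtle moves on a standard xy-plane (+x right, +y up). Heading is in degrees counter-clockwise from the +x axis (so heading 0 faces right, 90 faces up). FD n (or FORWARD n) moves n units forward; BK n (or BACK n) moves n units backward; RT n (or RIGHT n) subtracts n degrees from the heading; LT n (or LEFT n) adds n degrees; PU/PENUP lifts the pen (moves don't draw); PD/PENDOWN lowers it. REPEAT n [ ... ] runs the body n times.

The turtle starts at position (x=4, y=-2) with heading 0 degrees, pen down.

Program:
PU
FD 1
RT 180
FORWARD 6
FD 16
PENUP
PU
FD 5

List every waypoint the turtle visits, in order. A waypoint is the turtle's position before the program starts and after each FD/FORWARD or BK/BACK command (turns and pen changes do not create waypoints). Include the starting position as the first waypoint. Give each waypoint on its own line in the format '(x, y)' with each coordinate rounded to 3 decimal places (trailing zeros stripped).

Answer: (4, -2)
(5, -2)
(-1, -2)
(-17, -2)
(-22, -2)

Derivation:
Executing turtle program step by step:
Start: pos=(4,-2), heading=0, pen down
PU: pen up
FD 1: (4,-2) -> (5,-2) [heading=0, move]
RT 180: heading 0 -> 180
FD 6: (5,-2) -> (-1,-2) [heading=180, move]
FD 16: (-1,-2) -> (-17,-2) [heading=180, move]
PU: pen up
PU: pen up
FD 5: (-17,-2) -> (-22,-2) [heading=180, move]
Final: pos=(-22,-2), heading=180, 0 segment(s) drawn
Waypoints (5 total):
(4, -2)
(5, -2)
(-1, -2)
(-17, -2)
(-22, -2)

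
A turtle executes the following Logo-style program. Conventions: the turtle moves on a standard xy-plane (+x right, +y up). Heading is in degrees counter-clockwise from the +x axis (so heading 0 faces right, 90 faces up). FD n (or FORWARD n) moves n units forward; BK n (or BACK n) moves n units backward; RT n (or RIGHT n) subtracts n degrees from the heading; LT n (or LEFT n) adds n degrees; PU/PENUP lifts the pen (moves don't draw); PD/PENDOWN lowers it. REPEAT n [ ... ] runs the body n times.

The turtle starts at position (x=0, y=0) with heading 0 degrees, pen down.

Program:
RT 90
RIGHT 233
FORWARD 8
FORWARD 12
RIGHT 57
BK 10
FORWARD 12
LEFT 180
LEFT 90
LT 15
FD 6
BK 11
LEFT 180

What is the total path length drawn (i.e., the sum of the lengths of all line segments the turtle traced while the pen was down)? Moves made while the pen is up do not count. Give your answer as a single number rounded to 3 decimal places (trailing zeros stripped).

Answer: 59

Derivation:
Executing turtle program step by step:
Start: pos=(0,0), heading=0, pen down
RT 90: heading 0 -> 270
RT 233: heading 270 -> 37
FD 8: (0,0) -> (6.389,4.815) [heading=37, draw]
FD 12: (6.389,4.815) -> (15.973,12.036) [heading=37, draw]
RT 57: heading 37 -> 340
BK 10: (15.973,12.036) -> (6.576,15.457) [heading=340, draw]
FD 12: (6.576,15.457) -> (17.852,11.352) [heading=340, draw]
LT 180: heading 340 -> 160
LT 90: heading 160 -> 250
LT 15: heading 250 -> 265
FD 6: (17.852,11.352) -> (17.329,5.375) [heading=265, draw]
BK 11: (17.329,5.375) -> (18.288,16.333) [heading=265, draw]
LT 180: heading 265 -> 85
Final: pos=(18.288,16.333), heading=85, 6 segment(s) drawn

Segment lengths:
  seg 1: (0,0) -> (6.389,4.815), length = 8
  seg 2: (6.389,4.815) -> (15.973,12.036), length = 12
  seg 3: (15.973,12.036) -> (6.576,15.457), length = 10
  seg 4: (6.576,15.457) -> (17.852,11.352), length = 12
  seg 5: (17.852,11.352) -> (17.329,5.375), length = 6
  seg 6: (17.329,5.375) -> (18.288,16.333), length = 11
Total = 59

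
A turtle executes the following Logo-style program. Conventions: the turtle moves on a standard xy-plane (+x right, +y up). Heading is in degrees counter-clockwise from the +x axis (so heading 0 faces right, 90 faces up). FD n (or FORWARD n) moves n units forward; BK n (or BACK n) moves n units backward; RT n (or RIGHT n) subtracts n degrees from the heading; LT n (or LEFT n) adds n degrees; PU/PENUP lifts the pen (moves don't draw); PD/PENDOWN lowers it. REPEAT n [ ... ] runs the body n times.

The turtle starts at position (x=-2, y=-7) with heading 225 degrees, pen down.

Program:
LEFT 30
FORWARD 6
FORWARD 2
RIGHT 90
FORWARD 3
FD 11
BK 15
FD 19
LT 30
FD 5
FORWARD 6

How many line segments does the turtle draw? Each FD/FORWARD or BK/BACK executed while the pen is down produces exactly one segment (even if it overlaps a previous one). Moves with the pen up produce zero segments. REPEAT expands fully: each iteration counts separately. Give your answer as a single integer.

Answer: 8

Derivation:
Executing turtle program step by step:
Start: pos=(-2,-7), heading=225, pen down
LT 30: heading 225 -> 255
FD 6: (-2,-7) -> (-3.553,-12.796) [heading=255, draw]
FD 2: (-3.553,-12.796) -> (-4.071,-14.727) [heading=255, draw]
RT 90: heading 255 -> 165
FD 3: (-4.071,-14.727) -> (-6.968,-13.951) [heading=165, draw]
FD 11: (-6.968,-13.951) -> (-17.594,-11.104) [heading=165, draw]
BK 15: (-17.594,-11.104) -> (-3.105,-14.986) [heading=165, draw]
FD 19: (-3.105,-14.986) -> (-21.457,-10.069) [heading=165, draw]
LT 30: heading 165 -> 195
FD 5: (-21.457,-10.069) -> (-26.287,-11.363) [heading=195, draw]
FD 6: (-26.287,-11.363) -> (-32.082,-12.916) [heading=195, draw]
Final: pos=(-32.082,-12.916), heading=195, 8 segment(s) drawn
Segments drawn: 8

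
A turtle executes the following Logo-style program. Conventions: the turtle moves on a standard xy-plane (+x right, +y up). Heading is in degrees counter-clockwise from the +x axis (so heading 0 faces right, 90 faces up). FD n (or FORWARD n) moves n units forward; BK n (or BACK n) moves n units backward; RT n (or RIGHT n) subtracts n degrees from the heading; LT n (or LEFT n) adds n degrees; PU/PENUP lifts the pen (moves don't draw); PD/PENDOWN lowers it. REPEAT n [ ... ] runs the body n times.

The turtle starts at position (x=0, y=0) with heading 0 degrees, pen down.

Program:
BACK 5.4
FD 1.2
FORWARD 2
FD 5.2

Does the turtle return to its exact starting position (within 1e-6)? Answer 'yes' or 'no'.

Answer: no

Derivation:
Executing turtle program step by step:
Start: pos=(0,0), heading=0, pen down
BK 5.4: (0,0) -> (-5.4,0) [heading=0, draw]
FD 1.2: (-5.4,0) -> (-4.2,0) [heading=0, draw]
FD 2: (-4.2,0) -> (-2.2,0) [heading=0, draw]
FD 5.2: (-2.2,0) -> (3,0) [heading=0, draw]
Final: pos=(3,0), heading=0, 4 segment(s) drawn

Start position: (0, 0)
Final position: (3, 0)
Distance = 3; >= 1e-6 -> NOT closed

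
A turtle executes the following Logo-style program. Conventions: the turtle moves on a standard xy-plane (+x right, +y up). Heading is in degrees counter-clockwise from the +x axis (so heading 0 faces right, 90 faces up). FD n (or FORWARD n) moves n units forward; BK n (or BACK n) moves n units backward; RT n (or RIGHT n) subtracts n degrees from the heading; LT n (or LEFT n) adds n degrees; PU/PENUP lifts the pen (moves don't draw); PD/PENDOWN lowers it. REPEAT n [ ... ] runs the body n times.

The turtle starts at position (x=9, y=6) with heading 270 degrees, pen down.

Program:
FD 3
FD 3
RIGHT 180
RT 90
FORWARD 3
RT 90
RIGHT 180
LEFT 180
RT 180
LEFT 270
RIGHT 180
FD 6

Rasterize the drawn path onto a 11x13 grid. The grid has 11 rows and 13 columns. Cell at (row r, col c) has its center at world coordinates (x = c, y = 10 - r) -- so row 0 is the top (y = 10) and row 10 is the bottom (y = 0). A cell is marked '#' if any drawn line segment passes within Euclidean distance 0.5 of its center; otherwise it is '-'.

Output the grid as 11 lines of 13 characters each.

Segment 0: (9,6) -> (9,3)
Segment 1: (9,3) -> (9,0)
Segment 2: (9,0) -> (12,0)
Segment 3: (12,0) -> (6,-0)

Answer: -------------
-------------
-------------
-------------
---------#---
---------#---
---------#---
---------#---
---------#---
---------#---
------#######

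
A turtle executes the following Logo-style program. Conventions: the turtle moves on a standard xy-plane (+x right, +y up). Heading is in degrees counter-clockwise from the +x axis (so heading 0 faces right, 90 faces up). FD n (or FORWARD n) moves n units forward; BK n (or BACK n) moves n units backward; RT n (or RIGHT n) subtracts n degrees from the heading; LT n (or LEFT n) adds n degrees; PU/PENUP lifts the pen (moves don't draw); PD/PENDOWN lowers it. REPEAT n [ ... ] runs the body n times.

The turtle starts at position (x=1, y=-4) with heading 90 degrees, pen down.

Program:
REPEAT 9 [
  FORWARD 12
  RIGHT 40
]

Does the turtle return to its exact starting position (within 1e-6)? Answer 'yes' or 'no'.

Executing turtle program step by step:
Start: pos=(1,-4), heading=90, pen down
REPEAT 9 [
  -- iteration 1/9 --
  FD 12: (1,-4) -> (1,8) [heading=90, draw]
  RT 40: heading 90 -> 50
  -- iteration 2/9 --
  FD 12: (1,8) -> (8.713,17.193) [heading=50, draw]
  RT 40: heading 50 -> 10
  -- iteration 3/9 --
  FD 12: (8.713,17.193) -> (20.531,19.276) [heading=10, draw]
  RT 40: heading 10 -> 330
  -- iteration 4/9 --
  FD 12: (20.531,19.276) -> (30.923,13.276) [heading=330, draw]
  RT 40: heading 330 -> 290
  -- iteration 5/9 --
  FD 12: (30.923,13.276) -> (35.028,2) [heading=290, draw]
  RT 40: heading 290 -> 250
  -- iteration 6/9 --
  FD 12: (35.028,2) -> (30.923,-9.276) [heading=250, draw]
  RT 40: heading 250 -> 210
  -- iteration 7/9 --
  FD 12: (30.923,-9.276) -> (20.531,-15.276) [heading=210, draw]
  RT 40: heading 210 -> 170
  -- iteration 8/9 --
  FD 12: (20.531,-15.276) -> (8.713,-13.193) [heading=170, draw]
  RT 40: heading 170 -> 130
  -- iteration 9/9 --
  FD 12: (8.713,-13.193) -> (1,-4) [heading=130, draw]
  RT 40: heading 130 -> 90
]
Final: pos=(1,-4), heading=90, 9 segment(s) drawn

Start position: (1, -4)
Final position: (1, -4)
Distance = 0; < 1e-6 -> CLOSED

Answer: yes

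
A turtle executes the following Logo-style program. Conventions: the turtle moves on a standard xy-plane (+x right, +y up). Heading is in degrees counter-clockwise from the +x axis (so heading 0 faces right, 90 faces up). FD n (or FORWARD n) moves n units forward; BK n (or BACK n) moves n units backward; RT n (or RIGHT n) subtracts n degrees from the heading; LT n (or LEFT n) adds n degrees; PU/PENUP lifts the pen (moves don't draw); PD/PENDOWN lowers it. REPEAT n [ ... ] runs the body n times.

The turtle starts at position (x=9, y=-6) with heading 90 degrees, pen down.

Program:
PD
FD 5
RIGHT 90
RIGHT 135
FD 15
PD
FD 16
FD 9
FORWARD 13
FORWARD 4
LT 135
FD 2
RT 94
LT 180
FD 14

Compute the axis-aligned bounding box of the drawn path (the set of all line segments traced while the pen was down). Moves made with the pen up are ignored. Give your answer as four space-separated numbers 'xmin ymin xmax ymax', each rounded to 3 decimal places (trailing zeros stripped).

Executing turtle program step by step:
Start: pos=(9,-6), heading=90, pen down
PD: pen down
FD 5: (9,-6) -> (9,-1) [heading=90, draw]
RT 90: heading 90 -> 0
RT 135: heading 0 -> 225
FD 15: (9,-1) -> (-1.607,-11.607) [heading=225, draw]
PD: pen down
FD 16: (-1.607,-11.607) -> (-12.92,-22.92) [heading=225, draw]
FD 9: (-12.92,-22.92) -> (-19.284,-29.284) [heading=225, draw]
FD 13: (-19.284,-29.284) -> (-28.477,-38.477) [heading=225, draw]
FD 4: (-28.477,-38.477) -> (-31.305,-41.305) [heading=225, draw]
LT 135: heading 225 -> 0
FD 2: (-31.305,-41.305) -> (-29.305,-41.305) [heading=0, draw]
RT 94: heading 0 -> 266
LT 180: heading 266 -> 86
FD 14: (-29.305,-41.305) -> (-28.328,-27.339) [heading=86, draw]
Final: pos=(-28.328,-27.339), heading=86, 8 segment(s) drawn

Segment endpoints: x in {-31.305, -29.305, -28.477, -28.328, -19.284, -12.92, -1.607, 9}, y in {-41.305, -38.477, -29.284, -27.339, -22.92, -11.607, -6, -1}
xmin=-31.305, ymin=-41.305, xmax=9, ymax=-1

Answer: -31.305 -41.305 9 -1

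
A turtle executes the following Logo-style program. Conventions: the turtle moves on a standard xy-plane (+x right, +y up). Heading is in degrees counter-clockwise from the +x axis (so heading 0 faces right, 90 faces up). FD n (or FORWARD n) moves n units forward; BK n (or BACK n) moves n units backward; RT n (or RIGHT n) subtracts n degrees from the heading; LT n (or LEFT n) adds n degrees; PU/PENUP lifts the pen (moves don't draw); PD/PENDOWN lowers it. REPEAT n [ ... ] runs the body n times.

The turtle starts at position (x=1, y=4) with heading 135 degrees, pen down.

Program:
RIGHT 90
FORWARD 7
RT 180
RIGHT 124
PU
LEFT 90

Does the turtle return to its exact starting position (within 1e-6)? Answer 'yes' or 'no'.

Executing turtle program step by step:
Start: pos=(1,4), heading=135, pen down
RT 90: heading 135 -> 45
FD 7: (1,4) -> (5.95,8.95) [heading=45, draw]
RT 180: heading 45 -> 225
RT 124: heading 225 -> 101
PU: pen up
LT 90: heading 101 -> 191
Final: pos=(5.95,8.95), heading=191, 1 segment(s) drawn

Start position: (1, 4)
Final position: (5.95, 8.95)
Distance = 7; >= 1e-6 -> NOT closed

Answer: no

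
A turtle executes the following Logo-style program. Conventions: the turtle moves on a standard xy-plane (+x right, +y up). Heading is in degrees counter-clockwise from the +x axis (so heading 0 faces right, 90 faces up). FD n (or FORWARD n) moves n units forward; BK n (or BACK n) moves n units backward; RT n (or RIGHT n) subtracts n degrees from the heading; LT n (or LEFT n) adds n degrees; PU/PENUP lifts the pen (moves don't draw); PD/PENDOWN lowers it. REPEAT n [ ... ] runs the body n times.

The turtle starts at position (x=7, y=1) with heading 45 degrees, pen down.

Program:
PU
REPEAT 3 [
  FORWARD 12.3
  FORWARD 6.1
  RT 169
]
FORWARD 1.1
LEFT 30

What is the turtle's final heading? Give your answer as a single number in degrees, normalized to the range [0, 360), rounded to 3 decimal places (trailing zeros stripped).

Executing turtle program step by step:
Start: pos=(7,1), heading=45, pen down
PU: pen up
REPEAT 3 [
  -- iteration 1/3 --
  FD 12.3: (7,1) -> (15.697,9.697) [heading=45, move]
  FD 6.1: (15.697,9.697) -> (20.011,14.011) [heading=45, move]
  RT 169: heading 45 -> 236
  -- iteration 2/3 --
  FD 12.3: (20.011,14.011) -> (13.133,3.814) [heading=236, move]
  FD 6.1: (13.133,3.814) -> (9.722,-1.244) [heading=236, move]
  RT 169: heading 236 -> 67
  -- iteration 3/3 --
  FD 12.3: (9.722,-1.244) -> (14.528,10.079) [heading=67, move]
  FD 6.1: (14.528,10.079) -> (16.911,15.694) [heading=67, move]
  RT 169: heading 67 -> 258
]
FD 1.1: (16.911,15.694) -> (16.682,14.618) [heading=258, move]
LT 30: heading 258 -> 288
Final: pos=(16.682,14.618), heading=288, 0 segment(s) drawn

Answer: 288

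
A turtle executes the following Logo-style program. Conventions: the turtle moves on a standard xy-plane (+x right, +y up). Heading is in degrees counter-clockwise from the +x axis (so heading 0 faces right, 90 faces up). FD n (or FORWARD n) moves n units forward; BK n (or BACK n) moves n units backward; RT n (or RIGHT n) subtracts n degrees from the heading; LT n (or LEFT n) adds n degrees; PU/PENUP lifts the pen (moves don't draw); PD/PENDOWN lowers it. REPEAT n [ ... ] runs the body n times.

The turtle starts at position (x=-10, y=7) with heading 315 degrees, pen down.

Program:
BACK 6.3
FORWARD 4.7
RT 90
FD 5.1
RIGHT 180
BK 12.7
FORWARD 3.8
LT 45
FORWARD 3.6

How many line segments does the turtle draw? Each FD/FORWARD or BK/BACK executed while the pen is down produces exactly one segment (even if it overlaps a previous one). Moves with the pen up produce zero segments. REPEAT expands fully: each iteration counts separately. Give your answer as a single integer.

Executing turtle program step by step:
Start: pos=(-10,7), heading=315, pen down
BK 6.3: (-10,7) -> (-14.455,11.455) [heading=315, draw]
FD 4.7: (-14.455,11.455) -> (-11.131,8.131) [heading=315, draw]
RT 90: heading 315 -> 225
FD 5.1: (-11.131,8.131) -> (-14.738,4.525) [heading=225, draw]
RT 180: heading 225 -> 45
BK 12.7: (-14.738,4.525) -> (-23.718,-4.455) [heading=45, draw]
FD 3.8: (-23.718,-4.455) -> (-21.031,-1.768) [heading=45, draw]
LT 45: heading 45 -> 90
FD 3.6: (-21.031,-1.768) -> (-21.031,1.832) [heading=90, draw]
Final: pos=(-21.031,1.832), heading=90, 6 segment(s) drawn
Segments drawn: 6

Answer: 6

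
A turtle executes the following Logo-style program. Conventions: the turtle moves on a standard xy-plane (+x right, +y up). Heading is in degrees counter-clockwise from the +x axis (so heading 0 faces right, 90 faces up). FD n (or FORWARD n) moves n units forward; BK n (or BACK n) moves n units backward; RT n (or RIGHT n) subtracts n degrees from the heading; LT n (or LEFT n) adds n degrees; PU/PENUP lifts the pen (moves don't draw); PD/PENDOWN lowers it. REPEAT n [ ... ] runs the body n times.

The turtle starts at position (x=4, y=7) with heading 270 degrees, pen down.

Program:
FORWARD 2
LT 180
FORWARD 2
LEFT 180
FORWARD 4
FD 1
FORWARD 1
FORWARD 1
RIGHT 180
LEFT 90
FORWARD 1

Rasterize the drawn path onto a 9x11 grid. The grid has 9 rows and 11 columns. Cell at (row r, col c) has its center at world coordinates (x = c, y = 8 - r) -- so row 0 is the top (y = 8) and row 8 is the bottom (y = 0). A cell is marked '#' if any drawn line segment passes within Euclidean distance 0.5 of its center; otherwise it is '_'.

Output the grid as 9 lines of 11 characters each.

Segment 0: (4,7) -> (4,5)
Segment 1: (4,5) -> (4,7)
Segment 2: (4,7) -> (4,3)
Segment 3: (4,3) -> (4,2)
Segment 4: (4,2) -> (4,1)
Segment 5: (4,1) -> (4,0)
Segment 6: (4,0) -> (3,0)

Answer: ___________
____#______
____#______
____#______
____#______
____#______
____#______
____#______
___##______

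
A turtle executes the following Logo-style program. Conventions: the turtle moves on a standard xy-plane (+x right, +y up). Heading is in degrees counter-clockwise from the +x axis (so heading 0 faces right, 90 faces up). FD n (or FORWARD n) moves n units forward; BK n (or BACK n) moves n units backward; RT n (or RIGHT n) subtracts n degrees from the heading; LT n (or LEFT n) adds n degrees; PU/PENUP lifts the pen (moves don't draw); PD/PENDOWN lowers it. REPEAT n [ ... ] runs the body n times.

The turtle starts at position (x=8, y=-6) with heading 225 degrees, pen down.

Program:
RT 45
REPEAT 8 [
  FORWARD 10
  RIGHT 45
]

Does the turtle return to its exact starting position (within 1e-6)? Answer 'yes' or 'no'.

Executing turtle program step by step:
Start: pos=(8,-6), heading=225, pen down
RT 45: heading 225 -> 180
REPEAT 8 [
  -- iteration 1/8 --
  FD 10: (8,-6) -> (-2,-6) [heading=180, draw]
  RT 45: heading 180 -> 135
  -- iteration 2/8 --
  FD 10: (-2,-6) -> (-9.071,1.071) [heading=135, draw]
  RT 45: heading 135 -> 90
  -- iteration 3/8 --
  FD 10: (-9.071,1.071) -> (-9.071,11.071) [heading=90, draw]
  RT 45: heading 90 -> 45
  -- iteration 4/8 --
  FD 10: (-9.071,11.071) -> (-2,18.142) [heading=45, draw]
  RT 45: heading 45 -> 0
  -- iteration 5/8 --
  FD 10: (-2,18.142) -> (8,18.142) [heading=0, draw]
  RT 45: heading 0 -> 315
  -- iteration 6/8 --
  FD 10: (8,18.142) -> (15.071,11.071) [heading=315, draw]
  RT 45: heading 315 -> 270
  -- iteration 7/8 --
  FD 10: (15.071,11.071) -> (15.071,1.071) [heading=270, draw]
  RT 45: heading 270 -> 225
  -- iteration 8/8 --
  FD 10: (15.071,1.071) -> (8,-6) [heading=225, draw]
  RT 45: heading 225 -> 180
]
Final: pos=(8,-6), heading=180, 8 segment(s) drawn

Start position: (8, -6)
Final position: (8, -6)
Distance = 0; < 1e-6 -> CLOSED

Answer: yes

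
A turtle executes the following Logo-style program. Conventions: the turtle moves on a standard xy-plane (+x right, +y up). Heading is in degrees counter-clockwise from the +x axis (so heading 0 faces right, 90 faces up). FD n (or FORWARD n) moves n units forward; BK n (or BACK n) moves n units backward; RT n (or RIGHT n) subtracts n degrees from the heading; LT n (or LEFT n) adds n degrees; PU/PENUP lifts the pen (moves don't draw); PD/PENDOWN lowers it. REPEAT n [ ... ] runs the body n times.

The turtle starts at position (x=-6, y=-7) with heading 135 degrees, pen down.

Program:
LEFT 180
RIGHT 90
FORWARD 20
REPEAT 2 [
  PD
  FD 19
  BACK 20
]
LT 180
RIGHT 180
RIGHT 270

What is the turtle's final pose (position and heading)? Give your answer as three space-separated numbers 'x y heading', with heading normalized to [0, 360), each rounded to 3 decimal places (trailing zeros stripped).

Answer: -18.728 -19.728 315

Derivation:
Executing turtle program step by step:
Start: pos=(-6,-7), heading=135, pen down
LT 180: heading 135 -> 315
RT 90: heading 315 -> 225
FD 20: (-6,-7) -> (-20.142,-21.142) [heading=225, draw]
REPEAT 2 [
  -- iteration 1/2 --
  PD: pen down
  FD 19: (-20.142,-21.142) -> (-33.577,-34.577) [heading=225, draw]
  BK 20: (-33.577,-34.577) -> (-19.435,-20.435) [heading=225, draw]
  -- iteration 2/2 --
  PD: pen down
  FD 19: (-19.435,-20.435) -> (-32.87,-33.87) [heading=225, draw]
  BK 20: (-32.87,-33.87) -> (-18.728,-19.728) [heading=225, draw]
]
LT 180: heading 225 -> 45
RT 180: heading 45 -> 225
RT 270: heading 225 -> 315
Final: pos=(-18.728,-19.728), heading=315, 5 segment(s) drawn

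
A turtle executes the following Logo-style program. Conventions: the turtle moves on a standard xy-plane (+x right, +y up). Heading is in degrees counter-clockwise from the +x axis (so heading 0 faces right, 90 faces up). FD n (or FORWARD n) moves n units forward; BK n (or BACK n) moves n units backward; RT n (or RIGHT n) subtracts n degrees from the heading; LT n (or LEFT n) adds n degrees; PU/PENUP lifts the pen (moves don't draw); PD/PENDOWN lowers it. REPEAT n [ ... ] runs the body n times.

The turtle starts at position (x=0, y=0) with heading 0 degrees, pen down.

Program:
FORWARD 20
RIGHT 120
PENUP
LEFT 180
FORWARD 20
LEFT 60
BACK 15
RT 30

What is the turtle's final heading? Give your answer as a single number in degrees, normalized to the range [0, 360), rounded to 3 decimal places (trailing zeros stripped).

Answer: 90

Derivation:
Executing turtle program step by step:
Start: pos=(0,0), heading=0, pen down
FD 20: (0,0) -> (20,0) [heading=0, draw]
RT 120: heading 0 -> 240
PU: pen up
LT 180: heading 240 -> 60
FD 20: (20,0) -> (30,17.321) [heading=60, move]
LT 60: heading 60 -> 120
BK 15: (30,17.321) -> (37.5,4.33) [heading=120, move]
RT 30: heading 120 -> 90
Final: pos=(37.5,4.33), heading=90, 1 segment(s) drawn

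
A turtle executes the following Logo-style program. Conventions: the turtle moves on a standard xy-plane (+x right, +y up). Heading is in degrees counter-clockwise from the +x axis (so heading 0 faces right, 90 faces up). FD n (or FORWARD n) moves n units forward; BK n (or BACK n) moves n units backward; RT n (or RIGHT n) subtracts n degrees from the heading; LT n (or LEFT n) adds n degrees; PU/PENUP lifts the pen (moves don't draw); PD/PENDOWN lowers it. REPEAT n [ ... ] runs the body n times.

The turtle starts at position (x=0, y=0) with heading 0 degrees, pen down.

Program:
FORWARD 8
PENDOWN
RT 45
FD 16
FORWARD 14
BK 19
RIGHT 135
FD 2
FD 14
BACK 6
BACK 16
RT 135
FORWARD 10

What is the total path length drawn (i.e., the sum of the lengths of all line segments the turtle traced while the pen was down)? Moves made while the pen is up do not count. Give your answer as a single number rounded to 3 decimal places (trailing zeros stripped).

Answer: 105

Derivation:
Executing turtle program step by step:
Start: pos=(0,0), heading=0, pen down
FD 8: (0,0) -> (8,0) [heading=0, draw]
PD: pen down
RT 45: heading 0 -> 315
FD 16: (8,0) -> (19.314,-11.314) [heading=315, draw]
FD 14: (19.314,-11.314) -> (29.213,-21.213) [heading=315, draw]
BK 19: (29.213,-21.213) -> (15.778,-7.778) [heading=315, draw]
RT 135: heading 315 -> 180
FD 2: (15.778,-7.778) -> (13.778,-7.778) [heading=180, draw]
FD 14: (13.778,-7.778) -> (-0.222,-7.778) [heading=180, draw]
BK 6: (-0.222,-7.778) -> (5.778,-7.778) [heading=180, draw]
BK 16: (5.778,-7.778) -> (21.778,-7.778) [heading=180, draw]
RT 135: heading 180 -> 45
FD 10: (21.778,-7.778) -> (28.849,-0.707) [heading=45, draw]
Final: pos=(28.849,-0.707), heading=45, 9 segment(s) drawn

Segment lengths:
  seg 1: (0,0) -> (8,0), length = 8
  seg 2: (8,0) -> (19.314,-11.314), length = 16
  seg 3: (19.314,-11.314) -> (29.213,-21.213), length = 14
  seg 4: (29.213,-21.213) -> (15.778,-7.778), length = 19
  seg 5: (15.778,-7.778) -> (13.778,-7.778), length = 2
  seg 6: (13.778,-7.778) -> (-0.222,-7.778), length = 14
  seg 7: (-0.222,-7.778) -> (5.778,-7.778), length = 6
  seg 8: (5.778,-7.778) -> (21.778,-7.778), length = 16
  seg 9: (21.778,-7.778) -> (28.849,-0.707), length = 10
Total = 105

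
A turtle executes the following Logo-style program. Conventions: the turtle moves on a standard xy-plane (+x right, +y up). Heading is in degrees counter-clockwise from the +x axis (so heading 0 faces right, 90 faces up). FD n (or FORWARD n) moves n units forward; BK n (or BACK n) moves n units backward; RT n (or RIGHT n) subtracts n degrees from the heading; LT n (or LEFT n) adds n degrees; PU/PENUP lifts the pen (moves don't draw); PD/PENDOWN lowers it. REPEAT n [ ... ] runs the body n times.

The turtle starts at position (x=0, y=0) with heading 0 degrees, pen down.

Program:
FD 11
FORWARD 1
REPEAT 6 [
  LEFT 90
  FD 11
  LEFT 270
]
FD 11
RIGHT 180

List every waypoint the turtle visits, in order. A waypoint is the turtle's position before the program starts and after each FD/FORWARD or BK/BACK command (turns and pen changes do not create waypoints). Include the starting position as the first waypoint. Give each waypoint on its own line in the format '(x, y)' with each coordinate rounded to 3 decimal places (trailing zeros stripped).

Executing turtle program step by step:
Start: pos=(0,0), heading=0, pen down
FD 11: (0,0) -> (11,0) [heading=0, draw]
FD 1: (11,0) -> (12,0) [heading=0, draw]
REPEAT 6 [
  -- iteration 1/6 --
  LT 90: heading 0 -> 90
  FD 11: (12,0) -> (12,11) [heading=90, draw]
  LT 270: heading 90 -> 0
  -- iteration 2/6 --
  LT 90: heading 0 -> 90
  FD 11: (12,11) -> (12,22) [heading=90, draw]
  LT 270: heading 90 -> 0
  -- iteration 3/6 --
  LT 90: heading 0 -> 90
  FD 11: (12,22) -> (12,33) [heading=90, draw]
  LT 270: heading 90 -> 0
  -- iteration 4/6 --
  LT 90: heading 0 -> 90
  FD 11: (12,33) -> (12,44) [heading=90, draw]
  LT 270: heading 90 -> 0
  -- iteration 5/6 --
  LT 90: heading 0 -> 90
  FD 11: (12,44) -> (12,55) [heading=90, draw]
  LT 270: heading 90 -> 0
  -- iteration 6/6 --
  LT 90: heading 0 -> 90
  FD 11: (12,55) -> (12,66) [heading=90, draw]
  LT 270: heading 90 -> 0
]
FD 11: (12,66) -> (23,66) [heading=0, draw]
RT 180: heading 0 -> 180
Final: pos=(23,66), heading=180, 9 segment(s) drawn
Waypoints (10 total):
(0, 0)
(11, 0)
(12, 0)
(12, 11)
(12, 22)
(12, 33)
(12, 44)
(12, 55)
(12, 66)
(23, 66)

Answer: (0, 0)
(11, 0)
(12, 0)
(12, 11)
(12, 22)
(12, 33)
(12, 44)
(12, 55)
(12, 66)
(23, 66)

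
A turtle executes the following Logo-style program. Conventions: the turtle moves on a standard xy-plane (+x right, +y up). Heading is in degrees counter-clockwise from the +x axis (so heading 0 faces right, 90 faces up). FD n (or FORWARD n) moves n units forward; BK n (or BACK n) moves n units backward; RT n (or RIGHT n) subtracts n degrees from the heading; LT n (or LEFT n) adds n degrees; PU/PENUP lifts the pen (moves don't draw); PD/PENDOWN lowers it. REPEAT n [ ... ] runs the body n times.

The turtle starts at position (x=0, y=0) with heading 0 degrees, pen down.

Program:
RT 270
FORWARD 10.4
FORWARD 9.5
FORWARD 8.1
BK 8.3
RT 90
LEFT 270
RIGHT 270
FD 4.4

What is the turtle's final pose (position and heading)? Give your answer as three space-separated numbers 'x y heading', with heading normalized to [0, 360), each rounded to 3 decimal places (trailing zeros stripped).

Executing turtle program step by step:
Start: pos=(0,0), heading=0, pen down
RT 270: heading 0 -> 90
FD 10.4: (0,0) -> (0,10.4) [heading=90, draw]
FD 9.5: (0,10.4) -> (0,19.9) [heading=90, draw]
FD 8.1: (0,19.9) -> (0,28) [heading=90, draw]
BK 8.3: (0,28) -> (0,19.7) [heading=90, draw]
RT 90: heading 90 -> 0
LT 270: heading 0 -> 270
RT 270: heading 270 -> 0
FD 4.4: (0,19.7) -> (4.4,19.7) [heading=0, draw]
Final: pos=(4.4,19.7), heading=0, 5 segment(s) drawn

Answer: 4.4 19.7 0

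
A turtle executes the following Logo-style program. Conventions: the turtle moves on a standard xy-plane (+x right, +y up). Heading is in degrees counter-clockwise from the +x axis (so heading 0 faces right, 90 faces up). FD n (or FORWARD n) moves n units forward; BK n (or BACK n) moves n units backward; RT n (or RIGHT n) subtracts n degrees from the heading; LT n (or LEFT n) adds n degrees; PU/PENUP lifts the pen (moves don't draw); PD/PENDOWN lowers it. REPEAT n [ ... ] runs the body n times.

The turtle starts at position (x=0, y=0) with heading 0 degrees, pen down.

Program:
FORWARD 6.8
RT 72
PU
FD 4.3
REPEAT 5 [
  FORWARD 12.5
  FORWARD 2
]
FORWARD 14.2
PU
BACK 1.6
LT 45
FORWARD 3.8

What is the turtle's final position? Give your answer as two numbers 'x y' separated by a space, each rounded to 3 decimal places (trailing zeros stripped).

Executing turtle program step by step:
Start: pos=(0,0), heading=0, pen down
FD 6.8: (0,0) -> (6.8,0) [heading=0, draw]
RT 72: heading 0 -> 288
PU: pen up
FD 4.3: (6.8,0) -> (8.129,-4.09) [heading=288, move]
REPEAT 5 [
  -- iteration 1/5 --
  FD 12.5: (8.129,-4.09) -> (11.991,-15.978) [heading=288, move]
  FD 2: (11.991,-15.978) -> (12.61,-17.88) [heading=288, move]
  -- iteration 2/5 --
  FD 12.5: (12.61,-17.88) -> (16.472,-29.768) [heading=288, move]
  FD 2: (16.472,-29.768) -> (17.09,-31.67) [heading=288, move]
  -- iteration 3/5 --
  FD 12.5: (17.09,-31.67) -> (20.953,-43.558) [heading=288, move]
  FD 2: (20.953,-43.558) -> (21.571,-45.461) [heading=288, move]
  -- iteration 4/5 --
  FD 12.5: (21.571,-45.461) -> (25.434,-57.349) [heading=288, move]
  FD 2: (25.434,-57.349) -> (26.052,-59.251) [heading=288, move]
  -- iteration 5/5 --
  FD 12.5: (26.052,-59.251) -> (29.914,-71.139) [heading=288, move]
  FD 2: (29.914,-71.139) -> (30.533,-73.041) [heading=288, move]
]
FD 14.2: (30.533,-73.041) -> (34.921,-86.546) [heading=288, move]
PU: pen up
BK 1.6: (34.921,-86.546) -> (34.426,-85.024) [heading=288, move]
LT 45: heading 288 -> 333
FD 3.8: (34.426,-85.024) -> (37.812,-86.75) [heading=333, move]
Final: pos=(37.812,-86.75), heading=333, 1 segment(s) drawn

Answer: 37.812 -86.75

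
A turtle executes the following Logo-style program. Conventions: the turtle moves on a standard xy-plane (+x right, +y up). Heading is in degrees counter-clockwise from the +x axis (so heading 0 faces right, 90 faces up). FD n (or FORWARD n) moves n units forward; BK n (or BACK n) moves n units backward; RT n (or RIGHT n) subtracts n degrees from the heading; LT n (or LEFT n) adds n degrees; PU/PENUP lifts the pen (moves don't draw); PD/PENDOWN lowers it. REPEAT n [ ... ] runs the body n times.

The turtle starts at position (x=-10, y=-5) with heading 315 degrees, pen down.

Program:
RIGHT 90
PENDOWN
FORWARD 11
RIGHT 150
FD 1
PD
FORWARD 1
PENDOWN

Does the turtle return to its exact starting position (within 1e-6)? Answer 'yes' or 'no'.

Answer: no

Derivation:
Executing turtle program step by step:
Start: pos=(-10,-5), heading=315, pen down
RT 90: heading 315 -> 225
PD: pen down
FD 11: (-10,-5) -> (-17.778,-12.778) [heading=225, draw]
RT 150: heading 225 -> 75
FD 1: (-17.778,-12.778) -> (-17.519,-11.812) [heading=75, draw]
PD: pen down
FD 1: (-17.519,-11.812) -> (-17.261,-10.846) [heading=75, draw]
PD: pen down
Final: pos=(-17.261,-10.846), heading=75, 3 segment(s) drawn

Start position: (-10, -5)
Final position: (-17.261, -10.846)
Distance = 9.322; >= 1e-6 -> NOT closed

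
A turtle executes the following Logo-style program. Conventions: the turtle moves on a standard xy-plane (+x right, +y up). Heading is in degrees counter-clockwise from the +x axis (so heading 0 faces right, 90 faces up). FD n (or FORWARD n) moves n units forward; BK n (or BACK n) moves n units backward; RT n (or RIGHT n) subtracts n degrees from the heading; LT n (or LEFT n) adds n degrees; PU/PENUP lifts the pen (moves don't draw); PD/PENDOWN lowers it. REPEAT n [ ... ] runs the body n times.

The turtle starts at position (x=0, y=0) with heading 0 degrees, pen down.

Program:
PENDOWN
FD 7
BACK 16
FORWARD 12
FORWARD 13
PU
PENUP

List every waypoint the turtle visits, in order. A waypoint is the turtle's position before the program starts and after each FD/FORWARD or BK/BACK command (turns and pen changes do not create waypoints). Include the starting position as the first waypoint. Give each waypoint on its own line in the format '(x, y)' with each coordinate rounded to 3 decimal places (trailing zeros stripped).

Answer: (0, 0)
(7, 0)
(-9, 0)
(3, 0)
(16, 0)

Derivation:
Executing turtle program step by step:
Start: pos=(0,0), heading=0, pen down
PD: pen down
FD 7: (0,0) -> (7,0) [heading=0, draw]
BK 16: (7,0) -> (-9,0) [heading=0, draw]
FD 12: (-9,0) -> (3,0) [heading=0, draw]
FD 13: (3,0) -> (16,0) [heading=0, draw]
PU: pen up
PU: pen up
Final: pos=(16,0), heading=0, 4 segment(s) drawn
Waypoints (5 total):
(0, 0)
(7, 0)
(-9, 0)
(3, 0)
(16, 0)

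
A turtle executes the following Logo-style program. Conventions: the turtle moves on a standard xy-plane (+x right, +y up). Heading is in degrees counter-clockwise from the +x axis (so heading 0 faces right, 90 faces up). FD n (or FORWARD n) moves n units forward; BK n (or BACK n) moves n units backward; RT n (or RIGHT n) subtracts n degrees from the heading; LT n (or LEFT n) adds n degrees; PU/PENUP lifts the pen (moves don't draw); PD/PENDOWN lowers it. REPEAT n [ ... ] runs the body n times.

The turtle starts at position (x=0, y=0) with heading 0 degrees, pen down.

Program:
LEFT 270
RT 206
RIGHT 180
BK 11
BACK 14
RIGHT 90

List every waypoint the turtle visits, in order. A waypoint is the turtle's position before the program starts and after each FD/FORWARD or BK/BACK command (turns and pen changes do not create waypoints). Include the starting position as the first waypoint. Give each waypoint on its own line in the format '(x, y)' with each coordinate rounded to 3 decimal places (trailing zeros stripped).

Executing turtle program step by step:
Start: pos=(0,0), heading=0, pen down
LT 270: heading 0 -> 270
RT 206: heading 270 -> 64
RT 180: heading 64 -> 244
BK 11: (0,0) -> (4.822,9.887) [heading=244, draw]
BK 14: (4.822,9.887) -> (10.959,22.47) [heading=244, draw]
RT 90: heading 244 -> 154
Final: pos=(10.959,22.47), heading=154, 2 segment(s) drawn
Waypoints (3 total):
(0, 0)
(4.822, 9.887)
(10.959, 22.47)

Answer: (0, 0)
(4.822, 9.887)
(10.959, 22.47)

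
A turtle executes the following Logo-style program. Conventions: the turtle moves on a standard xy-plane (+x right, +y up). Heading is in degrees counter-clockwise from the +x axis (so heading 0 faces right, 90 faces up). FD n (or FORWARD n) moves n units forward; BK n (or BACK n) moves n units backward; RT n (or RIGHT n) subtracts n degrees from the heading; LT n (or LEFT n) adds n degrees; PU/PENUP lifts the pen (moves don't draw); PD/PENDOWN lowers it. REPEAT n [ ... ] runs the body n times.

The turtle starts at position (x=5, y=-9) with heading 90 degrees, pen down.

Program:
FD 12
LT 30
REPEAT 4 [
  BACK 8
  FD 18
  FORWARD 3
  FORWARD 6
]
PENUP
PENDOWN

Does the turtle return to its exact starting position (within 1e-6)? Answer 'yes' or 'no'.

Executing turtle program step by step:
Start: pos=(5,-9), heading=90, pen down
FD 12: (5,-9) -> (5,3) [heading=90, draw]
LT 30: heading 90 -> 120
REPEAT 4 [
  -- iteration 1/4 --
  BK 8: (5,3) -> (9,-3.928) [heading=120, draw]
  FD 18: (9,-3.928) -> (0,11.66) [heading=120, draw]
  FD 3: (0,11.66) -> (-1.5,14.258) [heading=120, draw]
  FD 6: (-1.5,14.258) -> (-4.5,19.454) [heading=120, draw]
  -- iteration 2/4 --
  BK 8: (-4.5,19.454) -> (-0.5,12.526) [heading=120, draw]
  FD 18: (-0.5,12.526) -> (-9.5,28.115) [heading=120, draw]
  FD 3: (-9.5,28.115) -> (-11,30.713) [heading=120, draw]
  FD 6: (-11,30.713) -> (-14,35.909) [heading=120, draw]
  -- iteration 3/4 --
  BK 8: (-14,35.909) -> (-10,28.981) [heading=120, draw]
  FD 18: (-10,28.981) -> (-19,44.569) [heading=120, draw]
  FD 3: (-19,44.569) -> (-20.5,47.167) [heading=120, draw]
  FD 6: (-20.5,47.167) -> (-23.5,52.363) [heading=120, draw]
  -- iteration 4/4 --
  BK 8: (-23.5,52.363) -> (-19.5,45.435) [heading=120, draw]
  FD 18: (-19.5,45.435) -> (-28.5,61.024) [heading=120, draw]
  FD 3: (-28.5,61.024) -> (-30,63.622) [heading=120, draw]
  FD 6: (-30,63.622) -> (-33,68.818) [heading=120, draw]
]
PU: pen up
PD: pen down
Final: pos=(-33,68.818), heading=120, 17 segment(s) drawn

Start position: (5, -9)
Final position: (-33, 68.818)
Distance = 86.6; >= 1e-6 -> NOT closed

Answer: no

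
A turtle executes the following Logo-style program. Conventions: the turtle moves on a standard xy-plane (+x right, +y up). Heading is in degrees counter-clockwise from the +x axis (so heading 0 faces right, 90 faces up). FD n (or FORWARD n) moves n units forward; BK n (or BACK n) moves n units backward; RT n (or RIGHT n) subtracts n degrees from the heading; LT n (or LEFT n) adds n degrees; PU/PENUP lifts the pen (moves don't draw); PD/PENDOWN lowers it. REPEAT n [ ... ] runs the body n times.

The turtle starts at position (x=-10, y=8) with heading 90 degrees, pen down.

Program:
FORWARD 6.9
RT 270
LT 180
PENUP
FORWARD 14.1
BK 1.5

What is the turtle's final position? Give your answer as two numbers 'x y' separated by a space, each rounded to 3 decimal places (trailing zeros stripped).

Answer: 2.6 14.9

Derivation:
Executing turtle program step by step:
Start: pos=(-10,8), heading=90, pen down
FD 6.9: (-10,8) -> (-10,14.9) [heading=90, draw]
RT 270: heading 90 -> 180
LT 180: heading 180 -> 0
PU: pen up
FD 14.1: (-10,14.9) -> (4.1,14.9) [heading=0, move]
BK 1.5: (4.1,14.9) -> (2.6,14.9) [heading=0, move]
Final: pos=(2.6,14.9), heading=0, 1 segment(s) drawn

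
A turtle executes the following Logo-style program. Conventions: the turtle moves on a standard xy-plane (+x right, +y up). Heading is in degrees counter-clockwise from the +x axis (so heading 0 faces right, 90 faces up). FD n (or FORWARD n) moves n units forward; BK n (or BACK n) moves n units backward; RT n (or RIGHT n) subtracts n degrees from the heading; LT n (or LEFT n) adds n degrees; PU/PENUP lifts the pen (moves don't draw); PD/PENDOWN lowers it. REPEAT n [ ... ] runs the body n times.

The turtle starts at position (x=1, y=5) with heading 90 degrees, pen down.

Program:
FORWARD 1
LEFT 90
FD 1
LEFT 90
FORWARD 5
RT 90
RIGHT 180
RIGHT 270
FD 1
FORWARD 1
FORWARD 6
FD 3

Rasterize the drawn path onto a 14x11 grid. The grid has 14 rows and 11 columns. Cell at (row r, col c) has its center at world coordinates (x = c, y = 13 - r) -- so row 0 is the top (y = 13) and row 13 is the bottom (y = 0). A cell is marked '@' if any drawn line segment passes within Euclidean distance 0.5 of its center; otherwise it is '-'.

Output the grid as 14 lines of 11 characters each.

Answer: -----------
@----------
@----------
@----------
@----------
@----------
@----------
@@---------
@@---------
@----------
@----------
@----------
@----------
-----------

Derivation:
Segment 0: (1,5) -> (1,6)
Segment 1: (1,6) -> (0,6)
Segment 2: (0,6) -> (-0,1)
Segment 3: (-0,1) -> (-0,2)
Segment 4: (-0,2) -> (-0,3)
Segment 5: (-0,3) -> (-0,9)
Segment 6: (-0,9) -> (-0,12)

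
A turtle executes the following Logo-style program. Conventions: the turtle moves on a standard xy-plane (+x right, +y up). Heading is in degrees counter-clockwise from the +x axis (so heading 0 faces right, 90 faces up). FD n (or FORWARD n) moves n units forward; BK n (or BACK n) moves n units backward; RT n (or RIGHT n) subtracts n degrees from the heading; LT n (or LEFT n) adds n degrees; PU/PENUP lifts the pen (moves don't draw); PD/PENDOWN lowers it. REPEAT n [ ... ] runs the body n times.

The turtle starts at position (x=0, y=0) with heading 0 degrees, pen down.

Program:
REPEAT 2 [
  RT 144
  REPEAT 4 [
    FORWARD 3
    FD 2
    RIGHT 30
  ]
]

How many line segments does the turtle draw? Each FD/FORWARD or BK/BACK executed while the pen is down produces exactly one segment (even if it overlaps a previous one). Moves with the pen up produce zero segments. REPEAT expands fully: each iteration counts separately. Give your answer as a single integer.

Answer: 16

Derivation:
Executing turtle program step by step:
Start: pos=(0,0), heading=0, pen down
REPEAT 2 [
  -- iteration 1/2 --
  RT 144: heading 0 -> 216
  REPEAT 4 [
    -- iteration 1/4 --
    FD 3: (0,0) -> (-2.427,-1.763) [heading=216, draw]
    FD 2: (-2.427,-1.763) -> (-4.045,-2.939) [heading=216, draw]
    RT 30: heading 216 -> 186
    -- iteration 2/4 --
    FD 3: (-4.045,-2.939) -> (-7.029,-3.253) [heading=186, draw]
    FD 2: (-7.029,-3.253) -> (-9.018,-3.462) [heading=186, draw]
    RT 30: heading 186 -> 156
    -- iteration 3/4 --
    FD 3: (-9.018,-3.462) -> (-11.758,-2.241) [heading=156, draw]
    FD 2: (-11.758,-2.241) -> (-13.585,-1.428) [heading=156, draw]
    RT 30: heading 156 -> 126
    -- iteration 4/4 --
    FD 3: (-13.585,-1.428) -> (-15.349,0.999) [heading=126, draw]
    FD 2: (-15.349,0.999) -> (-16.524,2.617) [heading=126, draw]
    RT 30: heading 126 -> 96
  ]
  -- iteration 2/2 --
  RT 144: heading 96 -> 312
  REPEAT 4 [
    -- iteration 1/4 --
    FD 3: (-16.524,2.617) -> (-14.517,0.388) [heading=312, draw]
    FD 2: (-14.517,0.388) -> (-13.179,-1.099) [heading=312, draw]
    RT 30: heading 312 -> 282
    -- iteration 2/4 --
    FD 3: (-13.179,-1.099) -> (-12.555,-4.033) [heading=282, draw]
    FD 2: (-12.555,-4.033) -> (-12.139,-5.989) [heading=282, draw]
    RT 30: heading 282 -> 252
    -- iteration 3/4 --
    FD 3: (-12.139,-5.989) -> (-13.066,-8.842) [heading=252, draw]
    FD 2: (-13.066,-8.842) -> (-13.684,-10.745) [heading=252, draw]
    RT 30: heading 252 -> 222
    -- iteration 4/4 --
    FD 3: (-13.684,-10.745) -> (-15.914,-12.752) [heading=222, draw]
    FD 2: (-15.914,-12.752) -> (-17.4,-14.09) [heading=222, draw]
    RT 30: heading 222 -> 192
  ]
]
Final: pos=(-17.4,-14.09), heading=192, 16 segment(s) drawn
Segments drawn: 16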